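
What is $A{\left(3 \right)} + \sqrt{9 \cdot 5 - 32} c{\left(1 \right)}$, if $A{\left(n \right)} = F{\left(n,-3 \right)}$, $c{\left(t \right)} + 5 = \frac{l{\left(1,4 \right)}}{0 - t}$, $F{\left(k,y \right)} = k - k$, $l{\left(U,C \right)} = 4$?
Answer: $- 9 \sqrt{13} \approx -32.45$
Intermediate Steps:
$F{\left(k,y \right)} = 0$
$c{\left(t \right)} = -5 - \frac{4}{t}$ ($c{\left(t \right)} = -5 + \frac{4}{0 - t} = -5 + \frac{4}{\left(-1\right) t} = -5 + 4 \left(- \frac{1}{t}\right) = -5 - \frac{4}{t}$)
$A{\left(n \right)} = 0$
$A{\left(3 \right)} + \sqrt{9 \cdot 5 - 32} c{\left(1 \right)} = 0 + \sqrt{9 \cdot 5 - 32} \left(-5 - \frac{4}{1}\right) = 0 + \sqrt{45 - 32} \left(-5 - 4\right) = 0 + \sqrt{13} \left(-5 - 4\right) = 0 + \sqrt{13} \left(-9\right) = 0 - 9 \sqrt{13} = - 9 \sqrt{13}$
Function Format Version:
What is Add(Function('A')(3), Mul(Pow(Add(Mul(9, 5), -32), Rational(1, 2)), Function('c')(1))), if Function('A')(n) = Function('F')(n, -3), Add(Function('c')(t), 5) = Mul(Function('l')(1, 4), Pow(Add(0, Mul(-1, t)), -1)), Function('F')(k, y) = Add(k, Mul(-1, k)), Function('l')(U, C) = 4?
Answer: Mul(-9, Pow(13, Rational(1, 2))) ≈ -32.450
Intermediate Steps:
Function('F')(k, y) = 0
Function('c')(t) = Add(-5, Mul(-4, Pow(t, -1))) (Function('c')(t) = Add(-5, Mul(4, Pow(Add(0, Mul(-1, t)), -1))) = Add(-5, Mul(4, Pow(Mul(-1, t), -1))) = Add(-5, Mul(4, Mul(-1, Pow(t, -1)))) = Add(-5, Mul(-4, Pow(t, -1))))
Function('A')(n) = 0
Add(Function('A')(3), Mul(Pow(Add(Mul(9, 5), -32), Rational(1, 2)), Function('c')(1))) = Add(0, Mul(Pow(Add(Mul(9, 5), -32), Rational(1, 2)), Add(-5, Mul(-4, Pow(1, -1))))) = Add(0, Mul(Pow(Add(45, -32), Rational(1, 2)), Add(-5, Mul(-4, 1)))) = Add(0, Mul(Pow(13, Rational(1, 2)), Add(-5, -4))) = Add(0, Mul(Pow(13, Rational(1, 2)), -9)) = Add(0, Mul(-9, Pow(13, Rational(1, 2)))) = Mul(-9, Pow(13, Rational(1, 2)))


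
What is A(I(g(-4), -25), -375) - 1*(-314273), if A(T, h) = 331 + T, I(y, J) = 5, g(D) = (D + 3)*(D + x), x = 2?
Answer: 314609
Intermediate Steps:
g(D) = (2 + D)*(3 + D) (g(D) = (D + 3)*(D + 2) = (3 + D)*(2 + D) = (2 + D)*(3 + D))
A(I(g(-4), -25), -375) - 1*(-314273) = (331 + 5) - 1*(-314273) = 336 + 314273 = 314609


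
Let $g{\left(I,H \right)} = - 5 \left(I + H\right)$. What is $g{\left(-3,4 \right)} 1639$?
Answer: $-8195$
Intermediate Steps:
$g{\left(I,H \right)} = - 5 H - 5 I$ ($g{\left(I,H \right)} = - 5 \left(H + I\right) = - 5 H - 5 I$)
$g{\left(-3,4 \right)} 1639 = \left(\left(-5\right) 4 - -15\right) 1639 = \left(-20 + 15\right) 1639 = \left(-5\right) 1639 = -8195$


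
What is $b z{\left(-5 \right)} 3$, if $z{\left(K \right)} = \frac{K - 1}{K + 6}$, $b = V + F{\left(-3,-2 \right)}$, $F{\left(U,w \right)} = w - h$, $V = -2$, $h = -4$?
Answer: $0$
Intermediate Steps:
$F{\left(U,w \right)} = 4 + w$ ($F{\left(U,w \right)} = w - -4 = w + 4 = 4 + w$)
$b = 0$ ($b = -2 + \left(4 - 2\right) = -2 + 2 = 0$)
$z{\left(K \right)} = \frac{-1 + K}{6 + K}$
$b z{\left(-5 \right)} 3 = 0 \frac{-1 - 5}{6 - 5} \cdot 3 = 0 \cdot 1^{-1} \left(-6\right) 3 = 0 \cdot 1 \left(-6\right) 3 = 0 \left(-6\right) 3 = 0 \cdot 3 = 0$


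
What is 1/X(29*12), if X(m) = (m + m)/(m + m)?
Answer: 1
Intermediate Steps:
X(m) = 1 (X(m) = (2*m)/((2*m)) = (2*m)*(1/(2*m)) = 1)
1/X(29*12) = 1/1 = 1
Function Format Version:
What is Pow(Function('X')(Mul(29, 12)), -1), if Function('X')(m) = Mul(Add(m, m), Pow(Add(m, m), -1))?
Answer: 1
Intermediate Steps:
Function('X')(m) = 1 (Function('X')(m) = Mul(Mul(2, m), Pow(Mul(2, m), -1)) = Mul(Mul(2, m), Mul(Rational(1, 2), Pow(m, -1))) = 1)
Pow(Function('X')(Mul(29, 12)), -1) = Pow(1, -1) = 1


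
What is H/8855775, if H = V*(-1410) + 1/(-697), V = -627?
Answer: 616196789/6172475175 ≈ 0.099830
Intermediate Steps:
H = 616196789/697 (H = -627*(-1410) + 1/(-697) = 884070 - 1/697 = 616196789/697 ≈ 8.8407e+5)
H/8855775 = (616196789/697)/8855775 = (616196789/697)*(1/8855775) = 616196789/6172475175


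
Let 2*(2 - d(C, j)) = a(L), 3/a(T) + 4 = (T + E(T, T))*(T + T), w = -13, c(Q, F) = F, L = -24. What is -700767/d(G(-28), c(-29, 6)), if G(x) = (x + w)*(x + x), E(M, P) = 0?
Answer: -1608961032/4589 ≈ -3.5061e+5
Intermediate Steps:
G(x) = 2*x*(-13 + x) (G(x) = (x - 13)*(x + x) = (-13 + x)*(2*x) = 2*x*(-13 + x))
a(T) = 3/(-4 + 2*T²) (a(T) = 3/(-4 + (T + 0)*(T + T)) = 3/(-4 + T*(2*T)) = 3/(-4 + 2*T²))
d(C, j) = 4589/2296 (d(C, j) = 2 - 3/(4*(-2 + (-24)²)) = 2 - 3/(4*(-2 + 576)) = 2 - 3/(4*574) = 2 - ½*3/1148 = 2 - 3/2296 = 4589/2296)
-700767/d(G(-28), c(-29, 6)) = -700767/4589/2296 = -700767*2296/4589 = -1608961032/4589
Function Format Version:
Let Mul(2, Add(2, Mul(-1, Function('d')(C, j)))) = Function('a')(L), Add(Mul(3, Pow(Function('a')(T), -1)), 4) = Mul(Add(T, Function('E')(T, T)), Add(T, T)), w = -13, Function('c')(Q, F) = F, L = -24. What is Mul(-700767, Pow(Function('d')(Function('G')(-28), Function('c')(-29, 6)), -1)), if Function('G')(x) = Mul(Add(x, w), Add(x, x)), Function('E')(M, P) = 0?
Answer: Rational(-1608961032, 4589) ≈ -3.5061e+5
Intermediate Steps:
Function('G')(x) = Mul(2, x, Add(-13, x)) (Function('G')(x) = Mul(Add(x, -13), Add(x, x)) = Mul(Add(-13, x), Mul(2, x)) = Mul(2, x, Add(-13, x)))
Function('a')(T) = Mul(3, Pow(Add(-4, Mul(2, Pow(T, 2))), -1)) (Function('a')(T) = Mul(3, Pow(Add(-4, Mul(Add(T, 0), Add(T, T))), -1)) = Mul(3, Pow(Add(-4, Mul(T, Mul(2, T))), -1)) = Mul(3, Pow(Add(-4, Mul(2, Pow(T, 2))), -1)))
Function('d')(C, j) = Rational(4589, 2296) (Function('d')(C, j) = Add(2, Mul(Rational(-1, 2), Mul(Rational(3, 2), Pow(Add(-2, Pow(-24, 2)), -1)))) = Add(2, Mul(Rational(-1, 2), Mul(Rational(3, 2), Pow(Add(-2, 576), -1)))) = Add(2, Mul(Rational(-1, 2), Mul(Rational(3, 2), Pow(574, -1)))) = Add(2, Mul(Rational(-1, 2), Mul(Rational(3, 2), Rational(1, 574)))) = Add(2, Mul(Rational(-1, 2), Rational(3, 1148))) = Add(2, Rational(-3, 2296)) = Rational(4589, 2296))
Mul(-700767, Pow(Function('d')(Function('G')(-28), Function('c')(-29, 6)), -1)) = Mul(-700767, Pow(Rational(4589, 2296), -1)) = Mul(-700767, Rational(2296, 4589)) = Rational(-1608961032, 4589)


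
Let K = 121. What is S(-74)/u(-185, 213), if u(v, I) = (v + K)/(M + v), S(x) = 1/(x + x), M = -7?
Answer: -3/148 ≈ -0.020270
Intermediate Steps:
S(x) = 1/(2*x)
u(v, I) = (121 + v)/(-7 + v) (u(v, I) = (v + 121)/(-7 + v) = (121 + v)/(-7 + v))
S(-74)/u(-185, 213) = ((½)/(-74))/(((121 - 185)/(-7 - 185))) = ((½)*(-1/74))/((-64/(-192))) = -1/(148*((-1/192*(-64)))) = -1/(148*⅓) = -1/148*3 = -3/148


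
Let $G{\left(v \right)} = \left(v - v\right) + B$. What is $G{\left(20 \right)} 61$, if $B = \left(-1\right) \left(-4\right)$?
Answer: $244$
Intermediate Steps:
$B = 4$
$G{\left(v \right)} = 4$ ($G{\left(v \right)} = \left(v - v\right) + 4 = 0 + 4 = 4$)
$G{\left(20 \right)} 61 = 4 \cdot 61 = 244$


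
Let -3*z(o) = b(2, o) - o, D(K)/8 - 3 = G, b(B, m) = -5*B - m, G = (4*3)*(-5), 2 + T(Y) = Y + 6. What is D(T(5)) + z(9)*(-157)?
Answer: -5764/3 ≈ -1921.3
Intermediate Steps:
T(Y) = 4 + Y (T(Y) = -2 + (Y + 6) = -2 + (6 + Y) = 4 + Y)
G = -60 (G = 12*(-5) = -60)
b(B, m) = -m - 5*B
D(K) = -456 (D(K) = 24 + 8*(-60) = 24 - 480 = -456)
z(o) = 10/3 + 2*o/3 (z(o) = -((-o - 5*2) - o)/3 = -((-o - 10) - o)/3 = -((-10 - o) - o)/3 = -(-10 - 2*o)/3 = 10/3 + 2*o/3)
D(T(5)) + z(9)*(-157) = -456 + (10/3 + (⅔)*9)*(-157) = -456 + (10/3 + 6)*(-157) = -456 + (28/3)*(-157) = -456 - 4396/3 = -5764/3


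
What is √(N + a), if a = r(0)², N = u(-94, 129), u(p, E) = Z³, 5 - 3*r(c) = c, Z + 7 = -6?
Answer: 2*I*√4937/3 ≈ 46.843*I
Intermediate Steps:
Z = -13 (Z = -7 - 6 = -13)
r(c) = 5/3 - c/3
u(p, E) = -2197 (u(p, E) = (-13)³ = -2197)
N = -2197
a = 25/9 (a = (5/3 - ⅓*0)² = (5/3 + 0)² = (5/3)² = 25/9 ≈ 2.7778)
√(N + a) = √(-2197 + 25/9) = √(-19748/9) = 2*I*√4937/3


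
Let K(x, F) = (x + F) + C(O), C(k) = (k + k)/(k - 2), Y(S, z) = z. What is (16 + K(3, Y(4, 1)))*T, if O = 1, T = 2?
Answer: 36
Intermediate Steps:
C(k) = 2*k/(-2 + k) (C(k) = (2*k)/(-2 + k) = 2*k/(-2 + k))
K(x, F) = -2 + F + x (K(x, F) = (x + F) + 2*1/(-2 + 1) = (F + x) + 2*1/(-1) = (F + x) + 2*1*(-1) = (F + x) - 2 = -2 + F + x)
(16 + K(3, Y(4, 1)))*T = (16 + (-2 + 1 + 3))*2 = (16 + 2)*2 = 18*2 = 36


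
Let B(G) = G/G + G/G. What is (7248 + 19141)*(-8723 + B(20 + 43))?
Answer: -230138469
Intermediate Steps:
B(G) = 2 (B(G) = 1 + 1 = 2)
(7248 + 19141)*(-8723 + B(20 + 43)) = (7248 + 19141)*(-8723 + 2) = 26389*(-8721) = -230138469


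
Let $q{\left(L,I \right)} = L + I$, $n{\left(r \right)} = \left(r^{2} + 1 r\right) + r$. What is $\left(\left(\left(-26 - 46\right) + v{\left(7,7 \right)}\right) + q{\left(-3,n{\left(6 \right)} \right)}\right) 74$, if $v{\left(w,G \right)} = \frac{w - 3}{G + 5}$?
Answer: $- \frac{5920}{3} \approx -1973.3$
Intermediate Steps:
$n{\left(r \right)} = r^{2} + 2 r$ ($n{\left(r \right)} = \left(r^{2} + r\right) + r = \left(r + r^{2}\right) + r = r^{2} + 2 r$)
$v{\left(w,G \right)} = \frac{-3 + w}{5 + G}$
$q{\left(L,I \right)} = I + L$
$\left(\left(\left(-26 - 46\right) + v{\left(7,7 \right)}\right) + q{\left(-3,n{\left(6 \right)} \right)}\right) 74 = \left(\left(\left(-26 - 46\right) + \frac{-3 + 7}{5 + 7}\right) - \left(3 - 6 \left(2 + 6\right)\right)\right) 74 = \left(\left(-72 + \frac{1}{12} \cdot 4\right) + \left(6 \cdot 8 - 3\right)\right) 74 = \left(\left(-72 + \frac{1}{12} \cdot 4\right) + \left(48 - 3\right)\right) 74 = \left(\left(-72 + \frac{1}{3}\right) + 45\right) 74 = \left(- \frac{215}{3} + 45\right) 74 = \left(- \frac{80}{3}\right) 74 = - \frac{5920}{3}$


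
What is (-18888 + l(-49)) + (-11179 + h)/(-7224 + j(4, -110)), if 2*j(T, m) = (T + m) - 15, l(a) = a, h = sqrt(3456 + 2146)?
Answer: -275870795/14569 - 2*sqrt(5602)/14569 ≈ -18935.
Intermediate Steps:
h = sqrt(5602) ≈ 74.847
j(T, m) = -15/2 + T/2 + m/2 (j(T, m) = ((T + m) - 15)/2 = (-15 + T + m)/2 = -15/2 + T/2 + m/2)
(-18888 + l(-49)) + (-11179 + h)/(-7224 + j(4, -110)) = (-18888 - 49) + (-11179 + sqrt(5602))/(-7224 + (-15/2 + (1/2)*4 + (1/2)*(-110))) = -18937 + (-11179 + sqrt(5602))/(-7224 + (-15/2 + 2 - 55)) = -18937 + (-11179 + sqrt(5602))/(-7224 - 121/2) = -18937 + (-11179 + sqrt(5602))/(-14569/2) = -18937 + (-11179 + sqrt(5602))*(-2/14569) = -18937 + (22358/14569 - 2*sqrt(5602)/14569) = -275870795/14569 - 2*sqrt(5602)/14569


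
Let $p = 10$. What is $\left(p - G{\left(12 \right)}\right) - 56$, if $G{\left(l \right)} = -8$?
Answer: $-38$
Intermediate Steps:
$\left(p - G{\left(12 \right)}\right) - 56 = \left(10 - -8\right) - 56 = \left(10 + 8\right) - 56 = 18 - 56 = -38$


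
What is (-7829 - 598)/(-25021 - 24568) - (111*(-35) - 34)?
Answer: 194347718/49589 ≈ 3919.2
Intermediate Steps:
(-7829 - 598)/(-25021 - 24568) - (111*(-35) - 34) = -8427/(-49589) - (-3885 - 34) = -8427*(-1/49589) - 1*(-3919) = 8427/49589 + 3919 = 194347718/49589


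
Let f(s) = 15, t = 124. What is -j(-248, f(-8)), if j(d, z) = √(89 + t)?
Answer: -√213 ≈ -14.595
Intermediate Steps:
j(d, z) = √213 (j(d, z) = √(89 + 124) = √213)
-j(-248, f(-8)) = -√213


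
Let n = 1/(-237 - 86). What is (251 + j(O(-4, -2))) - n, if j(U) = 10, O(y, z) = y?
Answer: 84304/323 ≈ 261.00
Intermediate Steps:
n = -1/323 (n = 1/(-323) = -1/323 ≈ -0.0030960)
(251 + j(O(-4, -2))) - n = (251 + 10) - 1*(-1/323) = 261 + 1/323 = 84304/323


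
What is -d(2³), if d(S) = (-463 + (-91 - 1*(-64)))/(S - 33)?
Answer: -98/5 ≈ -19.600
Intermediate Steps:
d(S) = -490/(-33 + S) (d(S) = (-463 + (-91 + 64))/(-33 + S) = (-463 - 27)/(-33 + S) = -490/(-33 + S))
-d(2³) = -(-490)/(-33 + 2³) = -(-490)/(-33 + 8) = -(-490)/(-25) = -(-490)*(-1)/25 = -1*98/5 = -98/5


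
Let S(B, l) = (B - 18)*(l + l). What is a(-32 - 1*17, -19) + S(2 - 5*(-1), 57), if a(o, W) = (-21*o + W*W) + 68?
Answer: 204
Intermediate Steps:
a(o, W) = 68 + W**2 - 21*o (a(o, W) = (-21*o + W**2) + 68 = (W**2 - 21*o) + 68 = 68 + W**2 - 21*o)
S(B, l) = 2*l*(-18 + B) (S(B, l) = (-18 + B)*(2*l) = 2*l*(-18 + B))
a(-32 - 1*17, -19) + S(2 - 5*(-1), 57) = (68 + (-19)**2 - 21*(-32 - 1*17)) + 2*57*(-18 + (2 - 5*(-1))) = (68 + 361 - 21*(-32 - 17)) + 2*57*(-18 + (2 + 5)) = (68 + 361 - 21*(-49)) + 2*57*(-18 + 7) = (68 + 361 + 1029) + 2*57*(-11) = 1458 - 1254 = 204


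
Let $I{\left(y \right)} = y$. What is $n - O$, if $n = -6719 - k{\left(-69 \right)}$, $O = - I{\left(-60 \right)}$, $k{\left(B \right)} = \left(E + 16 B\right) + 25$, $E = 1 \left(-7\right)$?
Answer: $-5693$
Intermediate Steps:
$E = -7$
$k{\left(B \right)} = 18 + 16 B$ ($k{\left(B \right)} = \left(-7 + 16 B\right) + 25 = 18 + 16 B$)
$O = 60$ ($O = \left(-1\right) \left(-60\right) = 60$)
$n = -5633$ ($n = -6719 - \left(18 + 16 \left(-69\right)\right) = -6719 - \left(18 - 1104\right) = -6719 - -1086 = -6719 + 1086 = -5633$)
$n - O = -5633 - 60 = -5693$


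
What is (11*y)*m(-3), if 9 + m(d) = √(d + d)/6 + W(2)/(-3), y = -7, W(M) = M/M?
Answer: 2156/3 - 77*I*√6/6 ≈ 718.67 - 31.435*I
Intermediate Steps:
W(M) = 1
m(d) = -28/3 + √2*√d/6 (m(d) = -9 + (√(d + d)/6 + 1/(-3)) = -9 + (√(2*d)*(⅙) + 1*(-⅓)) = -9 + ((√2*√d)*(⅙) - ⅓) = -9 + (√2*√d/6 - ⅓) = -9 + (-⅓ + √2*√d/6) = -28/3 + √2*√d/6)
(11*y)*m(-3) = (11*(-7))*(-28/3 + √2*√(-3)/6) = -77*(-28/3 + √2*(I*√3)/6) = -77*(-28/3 + I*√6/6) = 2156/3 - 77*I*√6/6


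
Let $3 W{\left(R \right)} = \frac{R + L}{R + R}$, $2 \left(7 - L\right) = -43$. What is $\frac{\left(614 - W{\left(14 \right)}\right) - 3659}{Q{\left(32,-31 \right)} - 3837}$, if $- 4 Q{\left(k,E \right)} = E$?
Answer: $\frac{511645}{643314} \approx 0.79533$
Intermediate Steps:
$L = \frac{57}{2}$ ($L = 7 - - \frac{43}{2} = 7 + \frac{43}{2} = \frac{57}{2} \approx 28.5$)
$Q{\left(k,E \right)} = - \frac{E}{4}$
$W{\left(R \right)} = \frac{\frac{57}{2} + R}{6 R}$ ($W{\left(R \right)} = \frac{\left(R + \frac{57}{2}\right) \frac{1}{R + R}}{3} = \frac{\left(\frac{57}{2} + R\right) \frac{1}{2 R}}{3} = \frac{\frac{1}{2} \frac{1}{R} \left(\frac{57}{2} + R\right)}{3} = \frac{\frac{57}{2} + R}{6 R}$)
$\frac{\left(614 - W{\left(14 \right)}\right) - 3659}{Q{\left(32,-31 \right)} - 3837} = \frac{\left(614 - \frac{57 + 2 \cdot 14}{12 \cdot 14}\right) - 3659}{\left(- \frac{1}{4}\right) \left(-31\right) - 3837} = \frac{\left(614 - \frac{1}{12} \cdot \frac{1}{14} \left(57 + 28\right)\right) - 3659}{\frac{31}{4} - 3837} = \frac{\left(614 - \frac{1}{12} \cdot \frac{1}{14} \cdot 85\right) - 3659}{- \frac{15317}{4}} = \left(\left(614 - \frac{85}{168}\right) - 3659\right) \left(- \frac{4}{15317}\right) = \left(\frac{103067}{168} - 3659\right) \left(- \frac{4}{15317}\right) = \left(- \frac{511645}{168}\right) \left(- \frac{4}{15317}\right) = \frac{511645}{643314}$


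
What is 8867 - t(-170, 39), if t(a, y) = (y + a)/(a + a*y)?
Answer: 60295469/6800 ≈ 8867.0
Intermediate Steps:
t(a, y) = (a + y)/(a + a*y)
8867 - t(-170, 39) = 8867 - (-170 + 39)/((-170)*(1 + 39)) = 8867 - (-1)*(-131)/(170*40) = 8867 - 1*131/6800 = 8867 - 131/6800 = 60295469/6800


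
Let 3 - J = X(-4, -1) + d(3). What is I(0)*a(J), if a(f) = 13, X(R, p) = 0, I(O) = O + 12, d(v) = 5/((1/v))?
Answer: 156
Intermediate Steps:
d(v) = 5*v (d(v) = 5/(1/v) = 5*v)
I(O) = 12 + O
J = -12 (J = 3 - (0 + 5*3) = 3 - (0 + 15) = 3 - 1*15 = 3 - 15 = -12)
I(0)*a(J) = (12 + 0)*13 = 12*13 = 156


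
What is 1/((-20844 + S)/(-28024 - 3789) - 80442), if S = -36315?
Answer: -1097/88242903 ≈ -1.2432e-5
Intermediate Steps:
1/((-20844 + S)/(-28024 - 3789) - 80442) = 1/((-20844 - 36315)/(-28024 - 3789) - 80442) = 1/(-57159/(-31813) - 80442) = 1/(-57159*(-1/31813) - 80442) = 1/(1971/1097 - 80442) = 1/(-88242903/1097) = -1097/88242903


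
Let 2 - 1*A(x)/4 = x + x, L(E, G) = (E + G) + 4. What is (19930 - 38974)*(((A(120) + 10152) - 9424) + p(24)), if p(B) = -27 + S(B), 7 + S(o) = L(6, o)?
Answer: 4265856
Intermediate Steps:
L(E, G) = 4 + E + G
S(o) = 3 + o (S(o) = -7 + (4 + 6 + o) = -7 + (10 + o) = 3 + o)
A(x) = 8 - 8*x (A(x) = 8 - 4*(x + x) = 8 - 8*x)
p(B) = -24 + B (p(B) = -27 + (3 + B) = -24 + B)
(19930 - 38974)*(((A(120) + 10152) - 9424) + p(24)) = (19930 - 38974)*((((8 - 8*120) + 10152) - 9424) + (-24 + 24)) = -19044*((((8 - 960) + 10152) - 9424) + 0) = -19044*(((-952 + 10152) - 9424) + 0) = -19044*((9200 - 9424) + 0) = -19044*(-224 + 0) = -19044*(-224) = 4265856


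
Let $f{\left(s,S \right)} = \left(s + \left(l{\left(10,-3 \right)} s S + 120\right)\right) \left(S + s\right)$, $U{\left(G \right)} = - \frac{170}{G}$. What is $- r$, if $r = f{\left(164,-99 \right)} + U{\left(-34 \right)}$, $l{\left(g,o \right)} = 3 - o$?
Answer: $6313575$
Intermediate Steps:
$f{\left(s,S \right)} = \left(S + s\right) \left(120 + s + 6 S s\right)$ ($f{\left(s,S \right)} = \left(s + \left(\left(3 - -3\right) s S + 120\right)\right) \left(S + s\right) = \left(s + \left(\left(3 + 3\right) s S + 120\right)\right) \left(S + s\right) = \left(s + \left(6 s S + 120\right)\right) \left(S + s\right) = \left(s + \left(6 S s + 120\right)\right) \left(S + s\right) = \left(s + \left(120 + 6 S s\right)\right) \left(S + s\right) = \left(120 + s + 6 S s\right) \left(S + s\right) = \left(S + s\right) \left(120 + s + 6 S s\right)$)
$r = -6313575$ ($r = \left(164^{2} + 120 \left(-99\right) + 120 \cdot 164 - 16236 + 6 \left(-99\right) 164^{2} + 6 \cdot 164 \left(-99\right)^{2}\right) - \frac{170}{-34} = \left(26896 - 11880 + 19680 - 16236 + 6 \left(-99\right) 26896 + 6 \cdot 164 \cdot 9801\right) - -5 = \left(26896 - 11880 + 19680 - 16236 - 15976224 + 9644184\right) + 5 = -6313580 + 5 = -6313575$)
$- r = \left(-1\right) \left(-6313575\right) = 6313575$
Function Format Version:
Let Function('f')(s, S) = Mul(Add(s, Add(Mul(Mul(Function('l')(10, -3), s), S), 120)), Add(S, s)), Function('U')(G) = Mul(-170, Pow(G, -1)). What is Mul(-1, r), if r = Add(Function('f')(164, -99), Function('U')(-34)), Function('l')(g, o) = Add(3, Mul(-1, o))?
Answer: 6313575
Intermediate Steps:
Function('f')(s, S) = Mul(Add(S, s), Add(120, s, Mul(6, S, s))) (Function('f')(s, S) = Mul(Add(s, Add(Mul(Mul(Add(3, Mul(-1, -3)), s), S), 120)), Add(S, s)) = Mul(Add(s, Add(Mul(Mul(Add(3, 3), s), S), 120)), Add(S, s)) = Mul(Add(s, Add(Mul(Mul(6, s), S), 120)), Add(S, s)) = Mul(Add(s, Add(Mul(6, S, s), 120)), Add(S, s)) = Mul(Add(s, Add(120, Mul(6, S, s))), Add(S, s)) = Mul(Add(120, s, Mul(6, S, s)), Add(S, s)) = Mul(Add(S, s), Add(120, s, Mul(6, S, s))))
r = -6313575 (r = Add(Add(Pow(164, 2), Mul(120, -99), Mul(120, 164), Mul(-99, 164), Mul(6, -99, Pow(164, 2)), Mul(6, 164, Pow(-99, 2))), Mul(-170, Pow(-34, -1))) = Add(Add(26896, -11880, 19680, -16236, Mul(6, -99, 26896), Mul(6, 164, 9801)), Mul(-170, Rational(-1, 34))) = Add(Add(26896, -11880, 19680, -16236, -15976224, 9644184), 5) = Add(-6313580, 5) = -6313575)
Mul(-1, r) = Mul(-1, -6313575) = 6313575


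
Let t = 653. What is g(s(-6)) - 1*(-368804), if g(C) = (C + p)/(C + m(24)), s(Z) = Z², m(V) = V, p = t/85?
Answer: 1880904113/5100 ≈ 3.6880e+5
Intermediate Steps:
p = 653/85 ≈ 7.6824
g(C) = (653/85 + C)/(24 + C) (g(C) = (C + 653/85)/(C + 24) = (653/85 + C)/(24 + C))
g(s(-6)) - 1*(-368804) = (653/85 + (-6)²)/(24 + (-6)²) - 1*(-368804) = (653/85 + 36)/(24 + 36) + 368804 = (3713/85)/60 + 368804 = (1/60)*(3713/85) + 368804 = 3713/5100 + 368804 = 1880904113/5100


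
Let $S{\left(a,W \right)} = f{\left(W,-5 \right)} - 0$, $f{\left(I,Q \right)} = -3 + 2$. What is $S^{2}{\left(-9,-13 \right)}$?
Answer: $1$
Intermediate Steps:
$f{\left(I,Q \right)} = -1$
$S{\left(a,W \right)} = -1$ ($S{\left(a,W \right)} = -1 - 0 = -1 + 0 = -1$)
$S^{2}{\left(-9,-13 \right)} = \left(-1\right)^{2} = 1$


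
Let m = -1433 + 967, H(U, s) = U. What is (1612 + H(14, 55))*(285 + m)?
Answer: -294306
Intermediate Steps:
m = -466
(1612 + H(14, 55))*(285 + m) = (1612 + 14)*(285 - 466) = 1626*(-181) = -294306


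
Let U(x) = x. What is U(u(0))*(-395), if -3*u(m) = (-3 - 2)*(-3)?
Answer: 1975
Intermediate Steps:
u(m) = -5 (u(m) = -(-3 - 2)*(-3)/3 = -(-5)*(-3)/3 = -⅓*15 = -5)
U(u(0))*(-395) = -5*(-395) = 1975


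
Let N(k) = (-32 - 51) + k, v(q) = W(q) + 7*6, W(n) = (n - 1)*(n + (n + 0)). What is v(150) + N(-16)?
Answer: 44643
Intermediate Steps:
W(n) = 2*n*(-1 + n) (W(n) = (-1 + n)*(n + n) = (-1 + n)*(2*n) = 2*n*(-1 + n))
v(q) = 42 + 2*q*(-1 + q) (v(q) = 2*q*(-1 + q) + 7*6 = 2*q*(-1 + q) + 42 = 42 + 2*q*(-1 + q))
N(k) = -83 + k
v(150) + N(-16) = (42 + 2*150*(-1 + 150)) + (-83 - 16) = (42 + 2*150*149) - 99 = (42 + 44700) - 99 = 44742 - 99 = 44643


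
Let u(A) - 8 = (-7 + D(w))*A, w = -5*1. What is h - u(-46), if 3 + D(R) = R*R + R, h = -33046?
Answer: -32594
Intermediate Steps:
w = -5
D(R) = -3 + R + R² (D(R) = -3 + (R*R + R) = -3 + (R² + R) = -3 + (R + R²) = -3 + R + R²)
u(A) = 8 + 10*A (u(A) = 8 + (-7 + (-3 - 5 + (-5)²))*A = 8 + (-7 + (-3 - 5 + 25))*A = 8 + (-7 + 17)*A = 8 + 10*A)
h - u(-46) = -33046 - (8 + 10*(-46)) = -33046 - (8 - 460) = -33046 - 1*(-452) = -33046 + 452 = -32594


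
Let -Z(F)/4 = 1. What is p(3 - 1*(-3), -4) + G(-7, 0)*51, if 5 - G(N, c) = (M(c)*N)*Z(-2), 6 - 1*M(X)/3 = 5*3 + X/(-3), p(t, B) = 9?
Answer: 38820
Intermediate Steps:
Z(F) = -4 (Z(F) = -4*1 = -4)
M(X) = -27 + X (M(X) = 18 - 3*(5*3 + X/(-3)) = 18 - 3*(15 + X*(-⅓)) = 18 - 3*(15 - X/3) = 18 + (-45 + X) = -27 + X)
G(N, c) = 5 + 4*N*(-27 + c) (G(N, c) = 5 - (-27 + c)*N*(-4) = 5 - N*(-27 + c)*(-4) = 5 - (-4)*N*(-27 + c) = 5 + 4*N*(-27 + c))
p(3 - 1*(-3), -4) + G(-7, 0)*51 = 9 + (5 + 4*(-7)*(-27 + 0))*51 = 9 + (5 + 4*(-7)*(-27))*51 = 9 + (5 + 756)*51 = 9 + 761*51 = 9 + 38811 = 38820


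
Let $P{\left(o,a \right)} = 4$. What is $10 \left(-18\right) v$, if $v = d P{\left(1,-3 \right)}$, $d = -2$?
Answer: $1440$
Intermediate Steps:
$v = -8$ ($v = \left(-2\right) 4 = -8$)
$10 \left(-18\right) v = 10 \left(-18\right) \left(-8\right) = \left(-180\right) \left(-8\right) = 1440$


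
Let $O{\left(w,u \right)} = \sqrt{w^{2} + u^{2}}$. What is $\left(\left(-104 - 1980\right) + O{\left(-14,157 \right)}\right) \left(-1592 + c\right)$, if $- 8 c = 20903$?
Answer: $\frac{17525919}{2} - \frac{33639 \sqrt{24845}}{8} \approx 8.1002 \cdot 10^{6}$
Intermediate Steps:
$c = - \frac{20903}{8}$ ($c = \left(- \frac{1}{8}\right) 20903 = - \frac{20903}{8} \approx -2612.9$)
$O{\left(w,u \right)} = \sqrt{u^{2} + w^{2}}$
$\left(\left(-104 - 1980\right) + O{\left(-14,157 \right)}\right) \left(-1592 + c\right) = \left(\left(-104 - 1980\right) + \sqrt{157^{2} + \left(-14\right)^{2}}\right) \left(-1592 - \frac{20903}{8}\right) = \left(\left(-104 - 1980\right) + \sqrt{24649 + 196}\right) \left(- \frac{33639}{8}\right) = \left(-2084 + \sqrt{24845}\right) \left(- \frac{33639}{8}\right) = \frac{17525919}{2} - \frac{33639 \sqrt{24845}}{8}$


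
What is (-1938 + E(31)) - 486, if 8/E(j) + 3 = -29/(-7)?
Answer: -2417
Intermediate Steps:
E(j) = 7 (E(j) = 8/(-3 - 29/(-7)) = 8/(-3 - 29*(-1/7)) = 8/(-3 + 29/7) = 8/(8/7) = 8*(7/8) = 7)
(-1938 + E(31)) - 486 = (-1938 + 7) - 486 = -1931 - 486 = -2417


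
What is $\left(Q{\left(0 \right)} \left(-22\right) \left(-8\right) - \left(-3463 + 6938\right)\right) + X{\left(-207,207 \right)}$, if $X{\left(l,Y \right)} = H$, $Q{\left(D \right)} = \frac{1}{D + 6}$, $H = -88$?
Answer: $- \frac{10601}{3} \approx -3533.7$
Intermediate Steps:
$Q{\left(D \right)} = \frac{1}{6 + D}$
$X{\left(l,Y \right)} = -88$
$\left(Q{\left(0 \right)} \left(-22\right) \left(-8\right) - \left(-3463 + 6938\right)\right) + X{\left(-207,207 \right)} = \left(\frac{1}{6 + 0} \left(-22\right) \left(-8\right) - \left(-3463 + 6938\right)\right) - 88 = \left(\frac{1}{6} \left(-22\right) \left(-8\right) - 3475\right) - 88 = \left(\left(- \frac{11}{3}\right) \left(-8\right) - 3475\right) - 88 = \left(\frac{88}{3} - 3475\right) - 88 = - \frac{10337}{3} - 88 = - \frac{10601}{3}$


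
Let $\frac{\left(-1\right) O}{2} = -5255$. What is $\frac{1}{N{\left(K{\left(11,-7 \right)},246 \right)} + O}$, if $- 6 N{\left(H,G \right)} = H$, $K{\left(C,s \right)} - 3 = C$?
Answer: $\frac{3}{31523} \approx 9.5169 \cdot 10^{-5}$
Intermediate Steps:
$O = 10510$ ($O = \left(-2\right) \left(-5255\right) = 10510$)
$K{\left(C,s \right)} = 3 + C$
$N{\left(H,G \right)} = - \frac{H}{6}$
$\frac{1}{N{\left(K{\left(11,-7 \right)},246 \right)} + O} = \frac{1}{- \frac{3 + 11}{6} + 10510} = \frac{1}{\left(- \frac{1}{6}\right) 14 + 10510} = \frac{1}{- \frac{7}{3} + 10510} = \frac{1}{\frac{31523}{3}} = \frac{3}{31523}$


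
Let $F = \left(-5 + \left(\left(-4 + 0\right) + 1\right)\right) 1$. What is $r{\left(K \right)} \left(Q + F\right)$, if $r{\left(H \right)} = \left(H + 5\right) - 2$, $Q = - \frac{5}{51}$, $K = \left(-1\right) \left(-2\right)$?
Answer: $- \frac{2065}{51} \approx -40.49$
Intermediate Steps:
$K = 2$
$Q = - \frac{5}{51}$ ($Q = \left(-5\right) \frac{1}{51} = - \frac{5}{51} \approx -0.098039$)
$r{\left(H \right)} = 3 + H$ ($r{\left(H \right)} = \left(5 + H\right) - 2 = 3 + H$)
$F = -8$ ($F = \left(-5 + \left(-4 + 1\right)\right) 1 = \left(-5 - 3\right) 1 = \left(-8\right) 1 = -8$)
$r{\left(K \right)} \left(Q + F\right) = \left(3 + 2\right) \left(- \frac{5}{51} - 8\right) = 5 \left(- \frac{413}{51}\right) = - \frac{2065}{51}$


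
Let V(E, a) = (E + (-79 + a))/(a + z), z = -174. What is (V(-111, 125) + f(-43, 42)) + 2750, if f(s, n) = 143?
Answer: 141822/49 ≈ 2894.3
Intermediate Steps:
V(E, a) = (-79 + E + a)/(-174 + a) (V(E, a) = (E + (-79 + a))/(a - 174) = (-79 + E + a)/(-174 + a))
(V(-111, 125) + f(-43, 42)) + 2750 = ((-79 - 111 + 125)/(-174 + 125) + 143) + 2750 = (-65/(-49) + 143) + 2750 = (-1/49*(-65) + 143) + 2750 = (65/49 + 143) + 2750 = 7072/49 + 2750 = 141822/49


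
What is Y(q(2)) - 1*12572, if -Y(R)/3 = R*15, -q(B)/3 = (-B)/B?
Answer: -12707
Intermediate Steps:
q(B) = 3 (q(B) = -3*(-B)/B = -3*(-1) = 3)
Y(R) = -45*R (Y(R) = -3*R*15 = -45*R)
Y(q(2)) - 1*12572 = -45*3 - 1*12572 = -135 - 12572 = -12707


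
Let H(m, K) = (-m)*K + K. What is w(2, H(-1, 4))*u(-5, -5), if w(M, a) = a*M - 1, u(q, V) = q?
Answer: -75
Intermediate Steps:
H(m, K) = K - K*m (H(m, K) = -K*m + K = K - K*m)
w(M, a) = -1 + M*a (w(M, a) = M*a - 1 = -1 + M*a)
w(2, H(-1, 4))*u(-5, -5) = (-1 + 2*(4*(1 - 1*(-1))))*(-5) = (-1 + 2*(4*(1 + 1)))*(-5) = (-1 + 2*(4*2))*(-5) = (-1 + 2*8)*(-5) = (-1 + 16)*(-5) = 15*(-5) = -75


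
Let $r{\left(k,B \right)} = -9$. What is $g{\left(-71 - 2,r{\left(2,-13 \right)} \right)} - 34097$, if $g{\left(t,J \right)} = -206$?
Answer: $-34303$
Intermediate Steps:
$g{\left(-71 - 2,r{\left(2,-13 \right)} \right)} - 34097 = -206 - 34097 = -34303$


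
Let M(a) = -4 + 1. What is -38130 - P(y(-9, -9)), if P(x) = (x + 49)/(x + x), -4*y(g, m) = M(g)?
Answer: -228979/6 ≈ -38163.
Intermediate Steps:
M(a) = -3
y(g, m) = 3/4 (y(g, m) = -1/4*(-3) = 3/4)
P(x) = (49 + x)/(2*x) (P(x) = (49 + x)/((2*x)) = (49 + x)*(1/(2*x)) = (49 + x)/(2*x))
-38130 - P(y(-9, -9)) = -38130 - (49 + 3/4)/(2*3/4) = -38130 - 4*199/(2*3*4) = -38130 - 1*199/6 = -38130 - 199/6 = -228979/6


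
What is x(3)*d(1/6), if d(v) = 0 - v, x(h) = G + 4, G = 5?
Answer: -3/2 ≈ -1.5000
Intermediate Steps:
x(h) = 9 (x(h) = 5 + 4 = 9)
d(v) = -v
x(3)*d(1/6) = 9*(-1/6) = -3/2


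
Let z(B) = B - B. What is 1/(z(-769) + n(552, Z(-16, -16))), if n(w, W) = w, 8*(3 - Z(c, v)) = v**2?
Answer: 1/552 ≈ 0.0018116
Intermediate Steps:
Z(c, v) = 3 - v**2/8
z(B) = 0
1/(z(-769) + n(552, Z(-16, -16))) = 1/(0 + 552) = 1/552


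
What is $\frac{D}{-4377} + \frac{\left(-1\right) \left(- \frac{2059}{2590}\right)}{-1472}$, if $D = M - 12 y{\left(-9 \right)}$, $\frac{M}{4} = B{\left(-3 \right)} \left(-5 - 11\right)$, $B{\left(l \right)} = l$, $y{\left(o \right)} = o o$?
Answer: $\frac{988240719}{5562408320} \approx 0.17766$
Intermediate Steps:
$y{\left(o \right)} = o^{2}$
$M = 192$ ($M = 4 \left(- 3 \left(-5 - 11\right)\right) = 4 \left(\left(-3\right) \left(-16\right)\right) = 4 \cdot 48 = 192$)
$D = -780$ ($D = 192 - 12 \left(-9\right)^{2} = 192 - 972 = -780$)
$\frac{D}{-4377} + \frac{\left(-1\right) \left(- \frac{2059}{2590}\right)}{-1472} = - \frac{780}{-4377} + \frac{\left(-1\right) \left(- \frac{2059}{2590}\right)}{-1472} = \left(-780\right) \left(- \frac{1}{4377}\right) + - \frac{-2059}{2590} \left(- \frac{1}{1472}\right) = \frac{260}{1459} + \left(-1\right) \left(- \frac{2059}{2590}\right) \left(- \frac{1}{1472}\right) = \frac{260}{1459} + \frac{2059}{2590} \left(- \frac{1}{1472}\right) = \frac{260}{1459} - \frac{2059}{3812480} = \frac{988240719}{5562408320}$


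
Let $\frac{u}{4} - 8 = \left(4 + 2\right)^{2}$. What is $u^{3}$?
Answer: $5451776$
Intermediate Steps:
$u = 176$ ($u = 32 + 4 \left(4 + 2\right)^{2} = 32 + 4 \cdot 6^{2} = 32 + 4 \cdot 36 = 32 + 144 = 176$)
$u^{3} = 176^{3} = 5451776$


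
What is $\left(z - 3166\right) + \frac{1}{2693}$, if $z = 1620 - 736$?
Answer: $- \frac{6145425}{2693} \approx -2282.0$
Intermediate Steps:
$z = 884$ ($z = 1620 - 736 = 884$)
$\left(z - 3166\right) + \frac{1}{2693} = \left(884 - 3166\right) + \frac{1}{2693} = -2282 + \frac{1}{2693} = - \frac{6145425}{2693}$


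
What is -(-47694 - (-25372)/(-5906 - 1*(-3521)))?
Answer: 113775562/2385 ≈ 47705.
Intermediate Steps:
-(-47694 - (-25372)/(-5906 - 1*(-3521))) = -(-47694 - (-25372)/(-5906 + 3521)) = -(-47694 - (-25372)/(-2385)) = -(-47694 - (-25372)*(-1)/2385) = -(-47694 - 1*25372/2385) = -(-47694 - 25372/2385) = -1*(-113775562/2385) = 113775562/2385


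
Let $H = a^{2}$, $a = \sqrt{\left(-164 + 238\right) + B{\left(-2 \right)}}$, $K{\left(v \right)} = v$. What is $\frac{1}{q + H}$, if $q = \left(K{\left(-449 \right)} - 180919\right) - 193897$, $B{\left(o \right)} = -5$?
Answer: $- \frac{1}{375196} \approx -2.6653 \cdot 10^{-6}$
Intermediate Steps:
$q = -375265$ ($q = \left(-449 - 180919\right) - 193897 = -181368 - 193897 = -375265$)
$a = \sqrt{69}$ ($a = \sqrt{\left(-164 + 238\right) - 5} = \sqrt{74 - 5} = \sqrt{69} \approx 8.3066$)
$H = 69$ ($H = \left(\sqrt{69}\right)^{2} = 69$)
$\frac{1}{q + H} = \frac{1}{-375265 + 69} = \frac{1}{-375196} = - \frac{1}{375196}$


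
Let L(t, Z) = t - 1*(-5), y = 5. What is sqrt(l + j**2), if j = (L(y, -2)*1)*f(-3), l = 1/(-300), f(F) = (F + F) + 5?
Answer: sqrt(89997)/30 ≈ 9.9998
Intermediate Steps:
f(F) = 5 + 2*F (f(F) = 2*F + 5 = 5 + 2*F)
l = -1/300 ≈ -0.0033333
L(t, Z) = 5 + t (L(t, Z) = t + 5 = 5 + t)
j = -10 (j = ((5 + 5)*1)*(5 + 2*(-3)) = (10*1)*(5 - 6) = 10*(-1) = -10)
sqrt(l + j**2) = sqrt(-1/300 + (-10)**2) = sqrt(-1/300 + 100) = sqrt(29999/300) = sqrt(89997)/30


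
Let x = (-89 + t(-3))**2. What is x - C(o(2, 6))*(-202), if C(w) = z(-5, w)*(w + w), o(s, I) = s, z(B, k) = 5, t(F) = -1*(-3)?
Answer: 11436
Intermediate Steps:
t(F) = 3
C(w) = 10*w (C(w) = 5*(w + w) = 5*(2*w) = 10*w)
x = 7396 (x = (-89 + 3)**2 = (-86)**2 = 7396)
x - C(o(2, 6))*(-202) = 7396 - 10*2*(-202) = 7396 - 20*(-202) = 7396 - 1*(-4040) = 7396 + 4040 = 11436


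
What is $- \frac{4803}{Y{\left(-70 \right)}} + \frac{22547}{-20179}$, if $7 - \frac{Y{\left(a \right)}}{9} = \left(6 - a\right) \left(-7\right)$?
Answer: $- \frac{68765078}{32629443} \approx -2.1075$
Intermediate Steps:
$Y{\left(a \right)} = 441 - 63 a$ ($Y{\left(a \right)} = 63 - 9 \left(6 - a\right) \left(-7\right) = 63 - 9 \left(-42 + 7 a\right) = 63 - \left(-378 + 63 a\right) = 441 - 63 a$)
$- \frac{4803}{Y{\left(-70 \right)}} + \frac{22547}{-20179} = - \frac{4803}{441 - -4410} + \frac{22547}{-20179} = - \frac{4803}{441 + 4410} + 22547 \left(- \frac{1}{20179}\right) = - \frac{4803}{4851} - \frac{22547}{20179} = \left(-4803\right) \frac{1}{4851} - \frac{22547}{20179} = - \frac{1601}{1617} - \frac{22547}{20179} = - \frac{68765078}{32629443}$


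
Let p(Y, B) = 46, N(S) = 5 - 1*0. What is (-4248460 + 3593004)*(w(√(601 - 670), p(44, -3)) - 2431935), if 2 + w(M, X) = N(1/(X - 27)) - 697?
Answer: 1594481273824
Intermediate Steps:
N(S) = 5 (N(S) = 5 + 0 = 5)
w(M, X) = -694 (w(M, X) = -2 + (5 - 697) = -2 - 692 = -694)
(-4248460 + 3593004)*(w(√(601 - 670), p(44, -3)) - 2431935) = (-4248460 + 3593004)*(-694 - 2431935) = -655456*(-2432629) = 1594481273824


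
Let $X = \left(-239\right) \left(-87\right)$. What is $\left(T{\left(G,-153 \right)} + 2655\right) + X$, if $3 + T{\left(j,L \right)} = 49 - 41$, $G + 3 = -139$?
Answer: $23453$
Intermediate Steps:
$G = -142$ ($G = -3 - 139 = -142$)
$T{\left(j,L \right)} = 5$ ($T{\left(j,L \right)} = -3 + \left(49 - 41\right) = -3 + 8 = 5$)
$X = 20793$
$\left(T{\left(G,-153 \right)} + 2655\right) + X = \left(5 + 2655\right) + 20793 = 2660 + 20793 = 23453$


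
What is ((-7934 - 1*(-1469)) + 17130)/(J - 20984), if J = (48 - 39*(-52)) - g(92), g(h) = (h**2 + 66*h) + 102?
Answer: -3555/11182 ≈ -0.31792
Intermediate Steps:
g(h) = 102 + h**2 + 66*h
J = -12562 (J = (48 - 39*(-52)) - (102 + 92**2 + 66*92) = (48 + 2028) - (102 + 8464 + 6072) = 2076 - 1*14638 = 2076 - 14638 = -12562)
((-7934 - 1*(-1469)) + 17130)/(J - 20984) = ((-7934 - 1*(-1469)) + 17130)/(-12562 - 20984) = ((-7934 + 1469) + 17130)/(-33546) = (-6465 + 17130)*(-1/33546) = 10665*(-1/33546) = -3555/11182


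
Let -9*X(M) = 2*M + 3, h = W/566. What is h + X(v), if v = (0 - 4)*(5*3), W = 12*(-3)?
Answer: 3661/283 ≈ 12.936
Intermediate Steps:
W = -36
h = -18/283 (h = -36/566 = -36*1/566 = -18/283 ≈ -0.063604)
v = -60 (v = -4*15 = -60)
X(M) = -1/3 - 2*M/9 (X(M) = -(2*M + 3)/9 = -(3 + 2*M)/9 = -1/3 - 2*M/9)
h + X(v) = -18/283 + (-1/3 - 2/9*(-60)) = -18/283 + (-1/3 + 40/3) = -18/283 + 13 = 3661/283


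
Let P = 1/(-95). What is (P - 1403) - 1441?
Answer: -270181/95 ≈ -2844.0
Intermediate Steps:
P = -1/95 ≈ -0.010526
(P - 1403) - 1441 = (-1/95 - 1403) - 1441 = -133286/95 - 1441 = -270181/95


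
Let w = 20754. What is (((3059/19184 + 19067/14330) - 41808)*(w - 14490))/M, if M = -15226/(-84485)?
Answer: -76027487877832164831/52321621484 ≈ -1.4531e+9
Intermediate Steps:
M = 15226/84485 (M = -15226*(-1/84485) = 15226/84485 ≈ 0.18022)
(((3059/19184 + 19067/14330) - 41808)*(w - 14490))/M = (((3059/19184 + 19067/14330) - 41808)*(20754 - 14490))/(15226/84485) = (((3059*(1/19184) + 19067*(1/14330)) - 41808)*6264)*(84485/15226) = (((3059/19184 + 19067/14330) - 41808)*6264)*(84485/15226) = ((204808399/137453360 - 41808)*6264)*(84485/15226) = -5746445266481/137453360*6264*(84485/15226) = -4499466643654623/17181670*84485/15226 = -76027487877832164831/52321621484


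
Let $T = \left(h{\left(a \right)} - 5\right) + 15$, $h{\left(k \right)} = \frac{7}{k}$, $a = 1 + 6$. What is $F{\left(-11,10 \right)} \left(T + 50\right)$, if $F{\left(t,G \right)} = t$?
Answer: $-671$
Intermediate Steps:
$a = 7$
$T = 11$ ($T = \left(\frac{7}{7} - 5\right) + 15 = \left(7 \cdot \frac{1}{7} - 5\right) + 15 = \left(1 - 5\right) + 15 = -4 + 15 = 11$)
$F{\left(-11,10 \right)} \left(T + 50\right) = - 11 \left(11 + 50\right) = \left(-11\right) 61 = -671$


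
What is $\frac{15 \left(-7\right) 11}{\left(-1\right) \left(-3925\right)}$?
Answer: $- \frac{231}{785} \approx -0.29427$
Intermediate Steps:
$\frac{15 \left(-7\right) 11}{\left(-1\right) \left(-3925\right)} = \frac{\left(-105\right) 11}{3925} = \left(-1155\right) \frac{1}{3925} = - \frac{231}{785}$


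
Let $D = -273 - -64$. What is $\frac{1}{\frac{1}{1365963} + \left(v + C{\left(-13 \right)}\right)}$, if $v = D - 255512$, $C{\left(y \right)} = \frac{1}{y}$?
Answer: $- \frac{17757519}{4540971882149} \approx -3.9105 \cdot 10^{-6}$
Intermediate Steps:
$D = -209$ ($D = -273 + 64 = -209$)
$v = -255721$ ($v = -209 - 255512 = -255721$)
$\frac{1}{\frac{1}{1365963} + \left(v + C{\left(-13 \right)}\right)} = \frac{1}{\frac{1}{1365963} - \left(255721 - \frac{1}{-13}\right)} = \frac{1}{\frac{1}{1365963} - \frac{3324374}{13}} = \frac{1}{- \frac{4540971882149}{17757519}} = - \frac{17757519}{4540971882149}$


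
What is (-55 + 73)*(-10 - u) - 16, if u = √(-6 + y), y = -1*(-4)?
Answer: -196 - 18*I*√2 ≈ -196.0 - 25.456*I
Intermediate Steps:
y = 4
u = I*√2 (u = √(-6 + 4) = √(-2) = I*√2 ≈ 1.4142*I)
(-55 + 73)*(-10 - u) - 16 = (-55 + 73)*(-10 - I*√2) - 16 = 18*(-10 - I*√2) - 16 = (-180 - 18*I*√2) - 16 = -196 - 18*I*√2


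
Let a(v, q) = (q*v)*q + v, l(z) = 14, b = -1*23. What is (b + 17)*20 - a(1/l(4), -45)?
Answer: -1853/7 ≈ -264.71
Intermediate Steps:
b = -23
a(v, q) = v + v*q² (a(v, q) = v*q² + v = v + v*q²)
(b + 17)*20 - a(1/l(4), -45) = (-23 + 17)*20 - (1 + (-45)²)/14 = -6*20 - (1 + 2025)/14 = -120 - 2026/14 = -120 - 1*1013/7 = -120 - 1013/7 = -1853/7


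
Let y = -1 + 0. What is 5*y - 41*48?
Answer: -1973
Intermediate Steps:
y = -1
5*y - 41*48 = 5*(-1) - 41*48 = -5 - 1968 = -1973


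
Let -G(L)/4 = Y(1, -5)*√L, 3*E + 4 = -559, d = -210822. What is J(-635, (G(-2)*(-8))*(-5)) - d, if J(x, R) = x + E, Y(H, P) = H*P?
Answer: 629998/3 ≈ 2.1000e+5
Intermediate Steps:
E = -563/3 (E = -4/3 + (⅓)*(-559) = -4/3 - 559/3 = -563/3 ≈ -187.67)
G(L) = 20*√L (G(L) = -4*1*(-5)*√L = -(-20)*√L = 20*√L)
J(x, R) = -563/3 + x (J(x, R) = x - 563/3 = -563/3 + x)
J(-635, (G(-2)*(-8))*(-5)) - d = (-563/3 - 635) - 1*(-210822) = -2468/3 + 210822 = 629998/3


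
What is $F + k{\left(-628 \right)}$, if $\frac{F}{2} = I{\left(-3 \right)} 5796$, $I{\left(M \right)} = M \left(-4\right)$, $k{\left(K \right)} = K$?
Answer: $138476$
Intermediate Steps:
$I{\left(M \right)} = - 4 M$
$F = 139104$ ($F = 2 \left(-4\right) \left(-3\right) 5796 = 2 \cdot 12 \cdot 5796 = 2 \cdot 69552 = 139104$)
$F + k{\left(-628 \right)} = 139104 - 628 = 138476$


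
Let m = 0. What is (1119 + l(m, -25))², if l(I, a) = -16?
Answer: 1216609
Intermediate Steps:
(1119 + l(m, -25))² = (1119 - 16)² = 1103² = 1216609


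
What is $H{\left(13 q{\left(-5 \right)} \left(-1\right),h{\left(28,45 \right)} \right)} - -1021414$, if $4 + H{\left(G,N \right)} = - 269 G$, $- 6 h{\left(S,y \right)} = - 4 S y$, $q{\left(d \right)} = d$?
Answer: $1003925$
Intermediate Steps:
$h{\left(S,y \right)} = \frac{2 S y}{3}$ ($h{\left(S,y \right)} = - \frac{- 4 S y}{6} = - \frac{\left(-4\right) S y}{6} = \frac{2 S y}{3}$)
$H{\left(G,N \right)} = -4 - 269 G$
$H{\left(13 q{\left(-5 \right)} \left(-1\right),h{\left(28,45 \right)} \right)} - -1021414 = \left(-4 - 269 \cdot 13 \left(-5\right) \left(-1\right)\right) - -1021414 = \left(-4 - 269 \left(\left(-65\right) \left(-1\right)\right)\right) + 1021414 = \left(-4 - 17485\right) + 1021414 = -17489 + 1021414 = 1003925$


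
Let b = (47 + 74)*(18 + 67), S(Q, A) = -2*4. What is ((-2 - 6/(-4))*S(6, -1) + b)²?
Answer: 105863521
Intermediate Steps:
S(Q, A) = -8
b = 10285 (b = 121*85 = 10285)
((-2 - 6/(-4))*S(6, -1) + b)² = ((-2 - 6/(-4))*(-8) + 10285)² = ((-2 - 6*(-¼))*(-8) + 10285)² = ((-2 + 3/2)*(-8) + 10285)² = (-½*(-8) + 10285)² = (4 + 10285)² = 10289² = 105863521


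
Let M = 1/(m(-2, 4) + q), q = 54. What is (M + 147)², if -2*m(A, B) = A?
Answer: 65383396/3025 ≈ 21614.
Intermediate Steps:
m(A, B) = -A/2
M = 1/55 (M = 1/(-½*(-2) + 54) = 1/(1 + 54) = 1/55 ≈ 0.018182)
(M + 147)² = (1/55 + 147)² = (8086/55)² = 65383396/3025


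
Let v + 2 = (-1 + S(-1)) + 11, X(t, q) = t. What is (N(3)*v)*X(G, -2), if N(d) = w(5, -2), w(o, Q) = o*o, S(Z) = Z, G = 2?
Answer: 350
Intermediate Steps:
w(o, Q) = o²
N(d) = 25 (N(d) = 5² = 25)
v = 7 (v = -2 + ((-1 - 1) + 11) = -2 + (-2 + 11) = -2 + 9 = 7)
(N(3)*v)*X(G, -2) = (25*7)*2 = 175*2 = 350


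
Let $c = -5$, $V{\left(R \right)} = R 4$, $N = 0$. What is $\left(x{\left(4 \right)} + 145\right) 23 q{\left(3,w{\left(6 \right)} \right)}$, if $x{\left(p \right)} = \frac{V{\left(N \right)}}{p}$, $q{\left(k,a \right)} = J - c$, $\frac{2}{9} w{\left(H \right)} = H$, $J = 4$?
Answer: $30015$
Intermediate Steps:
$V{\left(R \right)} = 4 R$
$w{\left(H \right)} = \frac{9 H}{2}$
$q{\left(k,a \right)} = 9$ ($q{\left(k,a \right)} = 4 - -5 = 4 + 5 = 9$)
$x{\left(p \right)} = 0$ ($x{\left(p \right)} = \frac{4 \cdot 0}{p} = \frac{0}{p} = 0$)
$\left(x{\left(4 \right)} + 145\right) 23 q{\left(3,w{\left(6 \right)} \right)} = \left(0 + 145\right) 23 \cdot 9 = 145 \cdot 207 = 30015$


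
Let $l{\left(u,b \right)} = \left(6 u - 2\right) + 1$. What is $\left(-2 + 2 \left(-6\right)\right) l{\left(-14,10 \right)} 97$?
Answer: $115430$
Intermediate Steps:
$l{\left(u,b \right)} = -1 + 6 u$ ($l{\left(u,b \right)} = \left(-2 + 6 u\right) + 1 = -1 + 6 u$)
$\left(-2 + 2 \left(-6\right)\right) l{\left(-14,10 \right)} 97 = \left(-2 + 2 \left(-6\right)\right) \left(-1 + 6 \left(-14\right)\right) 97 = \left(-2 - 12\right) \left(-1 - 84\right) 97 = \left(-14\right) \left(-85\right) 97 = 1190 \cdot 97 = 115430$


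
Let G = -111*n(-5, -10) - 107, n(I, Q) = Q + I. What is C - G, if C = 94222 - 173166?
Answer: -80502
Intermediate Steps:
C = -78944
n(I, Q) = I + Q
G = 1558 (G = -111*(-5 - 10) - 107 = -111*(-15) - 107 = 1665 - 107 = 1558)
C - G = -78944 - 1*1558 = -78944 - 1558 = -80502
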